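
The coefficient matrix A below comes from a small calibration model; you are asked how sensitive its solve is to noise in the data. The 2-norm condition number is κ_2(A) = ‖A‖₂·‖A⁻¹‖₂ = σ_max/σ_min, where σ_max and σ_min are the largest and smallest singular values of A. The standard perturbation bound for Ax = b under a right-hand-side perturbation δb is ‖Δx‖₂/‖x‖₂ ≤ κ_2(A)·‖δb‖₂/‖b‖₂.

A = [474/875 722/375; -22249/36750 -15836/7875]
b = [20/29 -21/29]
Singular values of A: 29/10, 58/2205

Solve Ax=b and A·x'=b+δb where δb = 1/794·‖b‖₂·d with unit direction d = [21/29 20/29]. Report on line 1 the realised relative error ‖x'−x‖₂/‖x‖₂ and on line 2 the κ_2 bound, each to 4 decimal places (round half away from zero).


σ_max = 29/10, σ_min = 58/2205
κ_2(A) = (29/10) / (58/2205) = 110.2500
worst-case relative error ≤ 110.2500 × 1/794 = 0.1389
solve Ax = b  →  x = [0.0966 0.3310]
2-norm of b is 1.0000; of x, 0.3448
δb = ε·‖b‖·d = [0.0009 0.0009]; solving A·Δx = δb gives ‖Δx‖ = 0.0479
relative error = 0.1389
realised/bound = 1 exactly: the bound is attained for this b and d

0.1389
0.1389


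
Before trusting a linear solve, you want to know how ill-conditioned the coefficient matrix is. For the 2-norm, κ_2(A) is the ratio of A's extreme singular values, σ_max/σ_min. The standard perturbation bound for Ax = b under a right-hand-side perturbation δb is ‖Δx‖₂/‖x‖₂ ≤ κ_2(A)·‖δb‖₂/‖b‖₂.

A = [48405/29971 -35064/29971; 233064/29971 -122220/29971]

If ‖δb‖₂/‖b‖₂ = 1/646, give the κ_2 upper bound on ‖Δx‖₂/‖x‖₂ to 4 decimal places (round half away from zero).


form AᵀA = [33707241/534361 -17955000/534361; -17955000/534361 9617616/534361] with trace 149913/1849 and determinant 11664/1849
λ_max, λ_min = (149913/1849 ± √22387640625/3418801)/2 = 81, 144/1849
so κ_2 = √(81 / (144/1849)) = 32.2500
worst-case relative error ≤ 32.2500 × 1/646 = 0.0499

0.0499


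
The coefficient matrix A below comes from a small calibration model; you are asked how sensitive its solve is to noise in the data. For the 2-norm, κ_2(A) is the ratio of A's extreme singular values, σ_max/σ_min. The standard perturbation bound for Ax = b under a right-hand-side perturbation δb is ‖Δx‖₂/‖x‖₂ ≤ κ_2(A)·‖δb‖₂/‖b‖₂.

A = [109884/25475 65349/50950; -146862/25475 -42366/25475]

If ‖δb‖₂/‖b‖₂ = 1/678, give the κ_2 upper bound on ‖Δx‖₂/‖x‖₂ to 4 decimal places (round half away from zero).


0.3757

M = AᵀA = [269143524/5191805 78498882/5191805; 78498882/5191805 91600029/20767220]. tr(M)=233634825/4153444, det(M)=50625/1038361
eigenvalues of AᵀA: λ = (tr ± √(tr²−4·det))/2 = 225/4, 900/1038361
so κ_2 = √((225/4) / (900/1038361)) = 254.7500
bound on ‖Δx‖/‖x‖: κ·ε = 254.7500·1/678 = 0.3757


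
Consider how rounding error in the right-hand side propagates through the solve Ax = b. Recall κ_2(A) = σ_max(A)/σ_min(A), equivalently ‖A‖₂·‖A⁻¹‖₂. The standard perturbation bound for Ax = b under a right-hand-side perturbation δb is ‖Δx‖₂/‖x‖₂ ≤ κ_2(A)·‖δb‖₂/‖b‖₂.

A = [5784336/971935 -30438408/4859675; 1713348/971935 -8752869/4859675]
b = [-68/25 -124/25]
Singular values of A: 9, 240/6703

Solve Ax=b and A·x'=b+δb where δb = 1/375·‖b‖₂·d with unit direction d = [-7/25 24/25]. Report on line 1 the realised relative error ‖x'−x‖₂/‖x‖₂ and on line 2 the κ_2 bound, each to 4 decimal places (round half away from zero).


0.0038
0.6703

from the listed singular values, σ₁ = 9, σ_n = 240/6703
κ_2(A) = 9 / (240/6703) = 251.3625
bound on ‖Δx‖/‖x‖: κ·ε = 251.3625·1/375 = 0.6703
solve Ax = b  →  x = [-81.2048 -76.7241]
‖b‖ = 5.6569, ‖x‖ = 111.7176
with δb = [-0.0042 0.0145], A·Δx = δb → ‖Δx‖ = 0.4213
relative error = 0.0038
realised/bound (from unrounded values) ≈ 0.0056


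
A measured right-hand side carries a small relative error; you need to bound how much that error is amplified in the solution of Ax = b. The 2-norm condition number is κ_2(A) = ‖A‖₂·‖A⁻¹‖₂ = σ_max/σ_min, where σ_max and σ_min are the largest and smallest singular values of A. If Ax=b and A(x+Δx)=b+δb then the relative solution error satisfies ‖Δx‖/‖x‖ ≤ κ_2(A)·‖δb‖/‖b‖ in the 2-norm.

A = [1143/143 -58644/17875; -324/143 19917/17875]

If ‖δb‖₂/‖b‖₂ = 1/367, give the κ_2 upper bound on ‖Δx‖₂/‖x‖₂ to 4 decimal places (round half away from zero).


form AᵀA = [1411425/20449 -2939328/102245; -2939328/102245 6137289/511225] with trace 245106/3025 and determinant 6561/3025
λ_max, λ_min = (245106/3025 ± √59997563136/9150625)/2 = 81, 81/3025
so κ_2 = √(81 / (81/3025)) = 55.0000
κ_2(A)·‖δb‖/‖b‖ = 0.1499

0.1499


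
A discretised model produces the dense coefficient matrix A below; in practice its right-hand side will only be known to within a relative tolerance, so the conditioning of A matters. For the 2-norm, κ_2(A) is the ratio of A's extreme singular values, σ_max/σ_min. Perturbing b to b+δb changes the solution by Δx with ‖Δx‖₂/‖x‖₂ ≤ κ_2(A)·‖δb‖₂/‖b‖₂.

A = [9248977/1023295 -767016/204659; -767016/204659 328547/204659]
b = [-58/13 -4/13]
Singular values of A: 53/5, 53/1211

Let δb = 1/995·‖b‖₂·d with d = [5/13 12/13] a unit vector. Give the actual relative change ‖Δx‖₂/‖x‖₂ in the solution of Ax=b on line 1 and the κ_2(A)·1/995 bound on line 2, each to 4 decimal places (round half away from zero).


largest singular value 53/5, smallest 53/1211
κ_2(A) = (53/5) / (53/1211) = 242.2000
κ_2(A)·‖δb‖/‖b‖ = 0.2434
solve Ax = b  →  x = [-17.9245 -42.0377]
‖b‖ = 4.4721, ‖x‖ = 45.6997
Δx = A⁻¹·δb where δb = 1/995·4.4721·d; ‖Δx‖ = 0.1027
realised ‖Δx‖/‖x‖ = 0.0022
so the bound overstates the realised error by a factor of ≈ 108.3188 (computed from the unrounded values)

0.0022
0.2434


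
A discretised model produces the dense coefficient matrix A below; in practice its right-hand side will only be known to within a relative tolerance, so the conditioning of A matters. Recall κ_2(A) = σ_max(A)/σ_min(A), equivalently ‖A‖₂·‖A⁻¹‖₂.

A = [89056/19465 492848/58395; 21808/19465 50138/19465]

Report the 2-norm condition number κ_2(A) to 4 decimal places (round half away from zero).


42.9375

form AᵀA = [336262400/15155449 1886852000/45466347; 1886852000/45466347 10620940900/136399041] with trace 47222500/471969 and determinant 2560000/471969
char-poly roots: 100 and 25600/471969
κ_2(A) = √(λ_max/λ_min) = √(100 / (25600/471969)) = 42.9375


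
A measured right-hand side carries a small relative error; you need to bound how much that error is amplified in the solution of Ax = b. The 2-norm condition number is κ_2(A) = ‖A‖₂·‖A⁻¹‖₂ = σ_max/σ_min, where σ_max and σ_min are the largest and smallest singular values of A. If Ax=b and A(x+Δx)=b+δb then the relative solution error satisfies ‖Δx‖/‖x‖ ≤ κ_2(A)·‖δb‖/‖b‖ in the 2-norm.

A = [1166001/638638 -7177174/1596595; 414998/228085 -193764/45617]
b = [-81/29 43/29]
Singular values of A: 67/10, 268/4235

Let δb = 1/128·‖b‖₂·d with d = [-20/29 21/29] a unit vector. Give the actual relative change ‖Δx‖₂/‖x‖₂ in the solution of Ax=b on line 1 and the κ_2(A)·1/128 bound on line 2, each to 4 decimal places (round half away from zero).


0.0082
0.8271

σ_max = 67/10, σ_min = 268/4235
κ = σ_max/σ_min = (67/10)/(268/4235) = 105.8750
perturbation bound = 105.8750·1/128 = 0.8271
solve Ax = b  →  x = [43.7026 18.3711]
2-norm of b is 3.1623; of x, 47.4070
δb = ε·‖b‖·d = [-0.0170 0.0179]; solving A·Δx = δb gives ‖Δx‖ = 0.3904
relative error = 0.0082
tightness: 0.0082 against a bound of 0.8271 (unrounded ratio ≈ 0.0100)


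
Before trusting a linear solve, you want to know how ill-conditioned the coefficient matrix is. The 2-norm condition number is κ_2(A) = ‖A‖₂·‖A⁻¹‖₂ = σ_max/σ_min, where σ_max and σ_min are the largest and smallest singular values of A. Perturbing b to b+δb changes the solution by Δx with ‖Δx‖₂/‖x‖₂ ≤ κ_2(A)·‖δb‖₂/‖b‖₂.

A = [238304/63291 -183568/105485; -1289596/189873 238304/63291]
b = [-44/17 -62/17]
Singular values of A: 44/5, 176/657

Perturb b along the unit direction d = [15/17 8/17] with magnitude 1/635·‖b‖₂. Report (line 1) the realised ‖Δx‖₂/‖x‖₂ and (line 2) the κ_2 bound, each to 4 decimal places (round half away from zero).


0.0018
0.0517

σ_max = 44/5, σ_min = 176/657
κ = σ_max/σ_min = (44/5)/(176/657) = 32.8500
bound on ‖Δx‖/‖x‖: κ·ε = 32.8500·1/635 = 0.0517
solve Ax = b  →  x = [-6.8262 -13.2821]
2-norm of b is 4.4721; of x, 14.9335
δb = ε·‖b‖·d = [0.0062 0.0033]; solving A·Δx = δb gives ‖Δx‖ = 0.0263
relative error = 0.0018
tightness: 0.0018 against a bound of 0.0517 (unrounded ratio ≈ 0.0340)


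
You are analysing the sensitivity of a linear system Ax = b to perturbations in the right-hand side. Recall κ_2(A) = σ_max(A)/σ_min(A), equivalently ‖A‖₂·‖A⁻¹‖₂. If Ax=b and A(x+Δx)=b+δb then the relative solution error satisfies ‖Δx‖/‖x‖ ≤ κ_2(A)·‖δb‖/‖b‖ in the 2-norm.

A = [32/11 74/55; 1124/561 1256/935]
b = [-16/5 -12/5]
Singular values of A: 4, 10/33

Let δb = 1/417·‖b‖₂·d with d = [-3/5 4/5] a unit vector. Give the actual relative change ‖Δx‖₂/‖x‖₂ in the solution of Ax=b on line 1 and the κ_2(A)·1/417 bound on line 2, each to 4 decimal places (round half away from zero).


0.0317
0.0317

from the listed singular values, σ₁ = 4, σ_n = 10/33
κ = σ_max/σ_min = 4/(10/33) = 13.2000
perturbation bound = 13.2000·1/417 = 0.0317
solve Ax = b  →  x = [-0.8824 -0.4706]
2-norm of b is 4.0000; of x, 1.0000
re-solving with b+δb shifts x by Δx of norm 0.0317
realised ‖Δx‖/‖x‖ = 0.0317
so the bound is sharp here: realised error equals the bound


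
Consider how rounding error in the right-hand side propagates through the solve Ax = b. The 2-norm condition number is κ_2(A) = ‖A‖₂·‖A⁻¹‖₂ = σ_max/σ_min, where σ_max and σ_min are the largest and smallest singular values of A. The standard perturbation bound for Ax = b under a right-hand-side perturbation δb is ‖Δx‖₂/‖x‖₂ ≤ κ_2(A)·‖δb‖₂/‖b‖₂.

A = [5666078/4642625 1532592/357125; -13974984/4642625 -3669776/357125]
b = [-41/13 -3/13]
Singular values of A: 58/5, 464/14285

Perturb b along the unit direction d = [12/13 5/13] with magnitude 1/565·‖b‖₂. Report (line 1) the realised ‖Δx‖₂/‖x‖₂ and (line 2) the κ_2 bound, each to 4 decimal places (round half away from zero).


σ_max = 58/5, σ_min = 464/14285
κ = σ_max/σ_min = (58/5)/(464/14285) = 357.1250
worst-case relative error ≤ 357.1250 × 1/565 = 0.6321
solve Ax = b  →  x = [88.6414 -25.9435]
2-norm of b is 3.1623; of x, 92.3600
Δx = A⁻¹·δb where δb = 1/565·3.1623·d; ‖Δx‖ = 0.1723
relative error = 0.0019
realised/bound (from unrounded values) ≈ 0.0030

0.0019
0.6321


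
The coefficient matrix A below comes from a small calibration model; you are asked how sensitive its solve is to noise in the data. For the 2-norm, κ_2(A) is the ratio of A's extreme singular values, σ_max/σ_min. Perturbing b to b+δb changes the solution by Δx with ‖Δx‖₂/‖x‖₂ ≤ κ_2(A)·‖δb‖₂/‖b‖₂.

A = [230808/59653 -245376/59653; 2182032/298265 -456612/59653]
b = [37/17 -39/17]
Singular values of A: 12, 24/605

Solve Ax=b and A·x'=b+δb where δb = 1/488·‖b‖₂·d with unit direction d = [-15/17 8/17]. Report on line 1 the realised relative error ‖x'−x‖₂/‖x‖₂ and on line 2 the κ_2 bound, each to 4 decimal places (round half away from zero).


from the listed singular values, σ₁ = 12, σ_n = 24/605
κ = σ_max/σ_min = 12/(24/605) = 302.5000
worst-case relative error ≤ 302.5000 × 1/488 = 0.6199
solve Ax = b  →  x = [-54.8204 -52.0948]
‖b‖ = 3.1623, ‖x‖ = 75.6250
δb = ε·‖b‖·d = [-0.0057 0.0030]; solving A·Δx = δb gives ‖Δx‖ = 0.1634
realised ‖Δx‖/‖x‖ = 0.0022
so the bound overstates the realised error by a factor of ≈ 286.9769 (computed from the unrounded values)

0.0022
0.6199


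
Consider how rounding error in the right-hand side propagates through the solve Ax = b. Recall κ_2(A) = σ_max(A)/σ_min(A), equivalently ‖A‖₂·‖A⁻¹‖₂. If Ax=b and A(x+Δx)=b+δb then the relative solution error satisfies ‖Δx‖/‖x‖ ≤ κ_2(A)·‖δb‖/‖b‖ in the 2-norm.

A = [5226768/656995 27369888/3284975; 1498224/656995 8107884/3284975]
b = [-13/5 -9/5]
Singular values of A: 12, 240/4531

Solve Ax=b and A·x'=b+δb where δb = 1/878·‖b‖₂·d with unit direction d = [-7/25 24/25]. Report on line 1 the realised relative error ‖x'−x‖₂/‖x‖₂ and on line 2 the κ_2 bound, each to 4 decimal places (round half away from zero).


0.0036
0.2580

σ_max = 12, σ_min = 240/4531
κ = σ_max/σ_min = 12/(240/4531) = 226.5500
perturbation bound = 226.5500·1/878 = 0.2580
solve Ax = b  →  x = [13.4987 -13.2011]
‖b‖₂ = 3.1623 and ‖x‖₂ = 18.8808
with δb = [-0.0010 0.0035], A·Δx = δb → ‖Δx‖ = 0.0680
dividing the unrounded norms, ‖Δx‖/‖x‖ = 0.0036
realised/bound (from unrounded values) ≈ 0.0140


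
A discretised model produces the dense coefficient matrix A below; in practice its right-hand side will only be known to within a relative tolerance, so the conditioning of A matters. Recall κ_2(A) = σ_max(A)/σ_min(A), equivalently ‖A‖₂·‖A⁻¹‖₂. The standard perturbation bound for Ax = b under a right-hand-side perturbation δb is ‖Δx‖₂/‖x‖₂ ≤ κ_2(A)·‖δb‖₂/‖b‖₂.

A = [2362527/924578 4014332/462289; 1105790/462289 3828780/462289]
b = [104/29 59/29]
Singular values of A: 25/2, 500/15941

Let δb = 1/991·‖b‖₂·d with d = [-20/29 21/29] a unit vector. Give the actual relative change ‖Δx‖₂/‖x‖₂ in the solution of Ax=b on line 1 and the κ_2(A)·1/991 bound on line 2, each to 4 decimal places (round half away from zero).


σ_max = 25/2, σ_min = 500/15941
κ = σ_max/σ_min = (25/2)/(500/15941) = 398.5250
κ_2(A)·‖δb‖/‖b‖ = 0.4021
solve Ax = b  →  x = [30.6963 -8.6198]
‖b‖ = 4.1231, ‖x‖ = 31.8836
with δb = [-0.0029 0.0030], A·Δx = δb → ‖Δx‖ = 0.1326
realised ‖Δx‖/‖x‖ = 0.0042
tightness: 0.0042 against a bound of 0.4021 (unrounded ratio ≈ 0.0103)

0.0042
0.4021


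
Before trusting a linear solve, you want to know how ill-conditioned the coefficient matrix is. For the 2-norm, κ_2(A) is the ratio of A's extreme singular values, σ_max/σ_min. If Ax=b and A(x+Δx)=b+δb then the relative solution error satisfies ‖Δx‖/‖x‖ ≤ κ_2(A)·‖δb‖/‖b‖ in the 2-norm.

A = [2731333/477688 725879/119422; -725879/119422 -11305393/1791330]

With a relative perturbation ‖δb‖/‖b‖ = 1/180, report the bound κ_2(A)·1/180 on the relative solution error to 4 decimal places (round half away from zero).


0.9467

form AᵀA = [18894869345/271326784 74393161073/1017475440; 74393161073/1017475440 146471155457/1907766450] with trace 10628326489/72590400 and determinant 214358881/290361600
solving λ² − 10628326489/72590400·λ + 214358881/290361600 = 0 gives λ = 14641/100, 14641/2903616
σ_max=√(14641/100)=(121/10), σ_min=√(14641/2903616)=(121/1704) → κ = 170.4000
perturbation bound = 170.4000·1/180 = 0.9467


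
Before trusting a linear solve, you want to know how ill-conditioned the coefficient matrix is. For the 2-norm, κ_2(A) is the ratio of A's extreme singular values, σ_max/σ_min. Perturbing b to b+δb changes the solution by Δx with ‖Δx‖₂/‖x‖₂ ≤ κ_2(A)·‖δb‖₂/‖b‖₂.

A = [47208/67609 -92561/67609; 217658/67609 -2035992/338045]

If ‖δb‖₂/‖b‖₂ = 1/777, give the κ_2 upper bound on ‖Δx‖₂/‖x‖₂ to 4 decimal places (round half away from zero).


0.3121

M = AᵀA = [29508388/2719201 -276619896/13596005; -276619896/13596005 2593368169/67980025]. tr(M)=11526221/235225, det(M)=9604/235225
char-poly roots: 49 and 196/235225
σ_max=√49=7, σ_min=√(196/235225)=(14/485) → κ = 242.5000
worst-case relative error ≤ 242.5000 × 1/777 = 0.3121


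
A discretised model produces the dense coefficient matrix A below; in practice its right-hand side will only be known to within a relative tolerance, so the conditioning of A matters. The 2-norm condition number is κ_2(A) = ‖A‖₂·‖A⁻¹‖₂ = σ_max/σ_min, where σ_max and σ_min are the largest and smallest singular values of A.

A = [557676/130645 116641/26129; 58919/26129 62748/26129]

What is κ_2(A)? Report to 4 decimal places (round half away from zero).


265.0000

AᵀA = [1376431609/59059225 289041984/11811845; 289041984/11811845 60700465/2362369]; tr = 3441074/70225, det = 2401/70225
char-poly roots: 49 and 49/70225
σ_max=√49=7, σ_min=√(49/70225)=(7/265) → κ = 265.0000


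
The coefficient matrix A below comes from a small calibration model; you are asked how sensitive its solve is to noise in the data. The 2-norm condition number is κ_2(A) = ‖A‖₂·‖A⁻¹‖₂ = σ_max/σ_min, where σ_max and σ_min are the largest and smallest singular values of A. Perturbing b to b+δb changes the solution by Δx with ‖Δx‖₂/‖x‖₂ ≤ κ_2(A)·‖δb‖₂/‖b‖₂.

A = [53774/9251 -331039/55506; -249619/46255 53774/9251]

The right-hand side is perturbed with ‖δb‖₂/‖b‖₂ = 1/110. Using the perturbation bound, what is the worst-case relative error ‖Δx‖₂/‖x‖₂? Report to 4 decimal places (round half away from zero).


0.7500

M = AᵀA = [160048421/2544025 -100799363/1526415; -100799363/1526415 254085577/3663396]. tr(M)=14404141/108900, det(M)=279841/108900
char-poly roots: 529/4 and 529/27225
κ = σ_max/σ_min = (23/2)/(23/165) = 82.5000
bound on ‖Δx‖/‖x‖: κ·ε = 82.5000·1/110 = 0.7500


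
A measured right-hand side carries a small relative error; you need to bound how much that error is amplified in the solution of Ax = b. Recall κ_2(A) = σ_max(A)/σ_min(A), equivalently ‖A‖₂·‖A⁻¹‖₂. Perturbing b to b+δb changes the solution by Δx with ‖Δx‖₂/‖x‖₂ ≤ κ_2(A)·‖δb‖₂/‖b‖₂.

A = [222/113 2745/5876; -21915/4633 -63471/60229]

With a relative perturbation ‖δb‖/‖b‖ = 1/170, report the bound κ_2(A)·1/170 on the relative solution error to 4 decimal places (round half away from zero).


1.1632

AᵀA = [563113629/21464689 253394325/42929378; 253394325/42929378 456351849/343435024]; tr = 5631273/204304, det = 3969/204304
solving λ² − 5631273/204304·λ + 3969/204304 = 0 gives λ = 441/16, 9/12769
σ_max=√(441/16)=(21/4), σ_min=√(9/12769)=(3/113) → κ = 197.7500
perturbation bound = 197.7500·1/170 = 1.1632


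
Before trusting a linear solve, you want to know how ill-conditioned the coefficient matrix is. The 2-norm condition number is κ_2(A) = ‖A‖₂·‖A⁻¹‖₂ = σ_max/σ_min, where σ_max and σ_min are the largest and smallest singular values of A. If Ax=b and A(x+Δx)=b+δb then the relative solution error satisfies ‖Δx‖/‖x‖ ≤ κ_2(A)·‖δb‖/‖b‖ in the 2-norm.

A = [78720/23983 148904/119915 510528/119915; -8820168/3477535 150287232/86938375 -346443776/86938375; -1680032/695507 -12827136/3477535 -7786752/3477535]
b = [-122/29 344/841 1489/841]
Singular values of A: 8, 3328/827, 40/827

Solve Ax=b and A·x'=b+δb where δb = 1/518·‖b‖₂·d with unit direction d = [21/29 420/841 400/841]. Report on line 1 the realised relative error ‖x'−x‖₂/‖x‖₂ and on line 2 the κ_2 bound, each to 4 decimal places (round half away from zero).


σ_max = 8, σ_min = 40/827
κ = σ_max/σ_min = 8/(40/827) = 165.4000
κ_2(A)·‖δb‖/‖b‖ = 0.3193
solve Ax = b  →  x = [32.7800 -7.2974 -24.1320]
‖b‖ = 4.5826, ‖x‖ = 41.3538
re-solving with b+δb shifts x by Δx of norm 0.1829
realised ‖Δx‖/‖x‖ = 0.0044
realised/bound (from unrounded values) ≈ 0.0139

0.0044
0.3193


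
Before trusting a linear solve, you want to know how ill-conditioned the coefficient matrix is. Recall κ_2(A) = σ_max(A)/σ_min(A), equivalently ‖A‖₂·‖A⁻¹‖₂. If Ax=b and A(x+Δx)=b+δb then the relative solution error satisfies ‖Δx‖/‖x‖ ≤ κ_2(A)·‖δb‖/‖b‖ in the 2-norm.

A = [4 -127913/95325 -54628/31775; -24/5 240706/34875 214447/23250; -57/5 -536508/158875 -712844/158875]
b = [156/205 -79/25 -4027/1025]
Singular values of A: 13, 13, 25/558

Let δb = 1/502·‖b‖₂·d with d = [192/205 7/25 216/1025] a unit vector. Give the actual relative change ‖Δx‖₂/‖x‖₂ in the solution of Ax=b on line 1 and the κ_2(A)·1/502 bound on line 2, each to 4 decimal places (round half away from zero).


0.0102
0.5780

σ_max = 13, σ_min = 25/558
κ_2(A) = 13 / (25/558) = 290.1600
perturbation bound = 290.1600·1/502 = 0.5780
solve Ax = b  →  x = [0.3728 17.7992 -13.4677]
‖b‖ = 5.0990, ‖x‖ = 22.3233
with δb = [0.0095 0.0028 0.0021], A·Δx = δb → ‖Δx‖ = 0.2267
realised ‖Δx‖/‖x‖ = 0.0102
realised/bound (from unrounded values) ≈ 0.0176


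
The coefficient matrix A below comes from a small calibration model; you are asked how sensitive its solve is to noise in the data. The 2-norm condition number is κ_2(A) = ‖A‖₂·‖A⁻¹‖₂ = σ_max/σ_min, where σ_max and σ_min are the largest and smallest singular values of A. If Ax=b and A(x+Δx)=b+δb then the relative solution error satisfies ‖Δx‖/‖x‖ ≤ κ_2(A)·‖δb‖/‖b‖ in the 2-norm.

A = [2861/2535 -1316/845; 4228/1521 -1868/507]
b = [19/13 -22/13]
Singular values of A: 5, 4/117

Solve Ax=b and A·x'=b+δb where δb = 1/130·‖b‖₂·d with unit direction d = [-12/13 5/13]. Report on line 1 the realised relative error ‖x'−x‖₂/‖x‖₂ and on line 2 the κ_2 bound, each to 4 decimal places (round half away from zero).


largest singular value 5, smallest 4/117
κ = σ_max/σ_min = 5/(4/117) = 146.2500
worst-case relative error ≤ 146.2500 × 1/130 = 1.1250
solve Ax = b  →  x = [-46.9200 -34.9400]
2-norm of b is 2.2361; of x, 58.5003
with δb = [-0.0159 0.0066], A·Δx = δb → ‖Δx‖ = 0.5031
relative error = 0.0086
realised/bound (from unrounded values) ≈ 0.0076

0.0086
1.1250


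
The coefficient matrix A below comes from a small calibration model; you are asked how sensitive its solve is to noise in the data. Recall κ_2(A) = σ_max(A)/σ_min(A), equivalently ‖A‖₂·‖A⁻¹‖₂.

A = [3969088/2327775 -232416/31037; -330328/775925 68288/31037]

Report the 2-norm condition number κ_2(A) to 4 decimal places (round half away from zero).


M = AᵀA = [26777134144/8669658321 -13202024960/963295369; -13202024960/963295369 58680448000/963295369]. tr(M)=330101824/5157441, det(M)=1638400/5157441
solving λ² − 330101824/5157441·λ + 1638400/5157441 = 0 gives λ = 64, 25600/5157441
κ = σ_max/σ_min = 8/(160/2271) = 113.5500

113.5500


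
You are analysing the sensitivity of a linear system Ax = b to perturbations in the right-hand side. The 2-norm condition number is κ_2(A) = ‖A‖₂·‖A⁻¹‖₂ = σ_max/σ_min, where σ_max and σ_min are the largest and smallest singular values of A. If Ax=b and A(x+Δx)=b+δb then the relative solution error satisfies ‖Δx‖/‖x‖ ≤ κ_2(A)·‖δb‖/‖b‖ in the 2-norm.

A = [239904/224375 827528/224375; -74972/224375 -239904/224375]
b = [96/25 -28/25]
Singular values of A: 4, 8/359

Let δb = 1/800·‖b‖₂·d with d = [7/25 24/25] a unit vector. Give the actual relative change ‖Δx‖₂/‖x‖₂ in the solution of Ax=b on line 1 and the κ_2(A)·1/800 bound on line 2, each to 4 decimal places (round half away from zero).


largest singular value 4, smallest 8/359
κ_2(A) = 4 / (8/359) = 179.5000
κ_2(A)·‖δb‖/‖b‖ = 0.2244
solve Ax = b  →  x = [0.2800 0.9600]
2-norm of b is 4.0000; of x, 1.0000
with δb = [0.0014 0.0048], A·Δx = δb → ‖Δx‖ = 0.2244
dividing the unrounded norms, ‖Δx‖/‖x‖ = 0.2244
tightness: 0.2244 against a bound of 0.2244; the bound is attained (ratio 1)

0.2244
0.2244


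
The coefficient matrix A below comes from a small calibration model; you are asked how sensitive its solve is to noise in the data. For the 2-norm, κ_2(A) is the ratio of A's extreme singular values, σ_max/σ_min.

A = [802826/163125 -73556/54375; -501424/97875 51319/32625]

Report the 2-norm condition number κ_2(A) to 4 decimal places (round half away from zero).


M = AᵀA = [14371482724/284765625 -1396894744/94921875; -1396894744/94921875 136189489/31640625]. tr(M)=24955501/455625, det(M)=7496644/11390625
char-poly roots: 1369/25 and 5476/455625
so κ_2 = √((1369/25) / (5476/455625)) = 67.5000

67.5000


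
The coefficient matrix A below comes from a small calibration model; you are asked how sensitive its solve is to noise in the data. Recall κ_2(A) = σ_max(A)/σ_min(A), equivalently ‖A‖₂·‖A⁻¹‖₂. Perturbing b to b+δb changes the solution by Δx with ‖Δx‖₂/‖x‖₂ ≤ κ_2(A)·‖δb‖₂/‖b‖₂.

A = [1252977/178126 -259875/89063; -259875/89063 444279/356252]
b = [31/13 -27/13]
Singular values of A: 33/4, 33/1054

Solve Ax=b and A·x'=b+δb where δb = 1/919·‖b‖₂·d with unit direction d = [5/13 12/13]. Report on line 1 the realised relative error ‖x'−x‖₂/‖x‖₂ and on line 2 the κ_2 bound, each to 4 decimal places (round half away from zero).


largest singular value 33/4, smallest 33/1054
condition number: (33/4) ÷ (33/1054) = 263.5000
worst-case relative error ≤ 263.5000 × 1/919 = 0.2867
solve Ax = b  →  x = [-11.9487 -29.6224]
‖b‖₂ = 3.1623 and ‖x‖₂ = 31.9415
re-solving with b+δb shifts x by Δx of norm 0.1099
dividing the unrounded norms, ‖Δx‖/‖x‖ = 0.0034
realised/bound (from unrounded values) ≈ 0.0120

0.0034
0.2867


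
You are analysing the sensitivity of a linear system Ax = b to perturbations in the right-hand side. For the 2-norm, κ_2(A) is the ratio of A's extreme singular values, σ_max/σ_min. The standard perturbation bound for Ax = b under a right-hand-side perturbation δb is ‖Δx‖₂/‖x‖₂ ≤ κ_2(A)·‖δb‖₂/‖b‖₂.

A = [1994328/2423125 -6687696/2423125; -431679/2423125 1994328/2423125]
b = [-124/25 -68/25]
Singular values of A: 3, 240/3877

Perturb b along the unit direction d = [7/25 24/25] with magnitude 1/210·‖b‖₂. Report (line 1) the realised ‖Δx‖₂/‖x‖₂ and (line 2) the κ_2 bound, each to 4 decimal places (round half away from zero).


largest singular value 3, smallest 240/3877
condition number: 3 ÷ (240/3877) = 48.4625
κ_2(A)·‖δb‖/‖b‖ = 0.2308
solve Ax = b  →  x = [-62.4053 -16.8127]
‖b‖₂ = 5.6569 and ‖x‖₂ = 64.6304
with δb = [0.0075 0.0259], A·Δx = δb → ‖Δx‖ = 0.4352
relative error = 0.0067
tightness: 0.0067 against a bound of 0.2308 (unrounded ratio ≈ 0.0292)

0.0067
0.2308


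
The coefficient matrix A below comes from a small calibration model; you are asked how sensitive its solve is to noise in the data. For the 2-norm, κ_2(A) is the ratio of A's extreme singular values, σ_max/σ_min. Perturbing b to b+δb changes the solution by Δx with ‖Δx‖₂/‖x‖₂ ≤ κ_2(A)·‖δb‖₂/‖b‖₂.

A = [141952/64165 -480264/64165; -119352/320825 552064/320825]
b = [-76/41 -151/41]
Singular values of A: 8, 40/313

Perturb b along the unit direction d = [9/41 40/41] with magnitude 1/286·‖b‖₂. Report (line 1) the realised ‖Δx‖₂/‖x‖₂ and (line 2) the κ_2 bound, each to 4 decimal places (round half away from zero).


0.0036
0.2189

σ_max = 8, σ_min = 40/313
κ_2(A) = 8 / (40/313) = 62.6000
perturbation bound = 62.6000·1/286 = 0.2189
solve Ax = b  →  x = [-30.0830 -8.6440]
2-norm of b is 4.1231; of x, 31.3002
δb = ε·‖b‖·d = [0.0032 0.0141]; solving A·Δx = δb gives ‖Δx‖ = 0.1128
realised ‖Δx‖/‖x‖ = 0.0036
realised/bound (from unrounded values) ≈ 0.0165


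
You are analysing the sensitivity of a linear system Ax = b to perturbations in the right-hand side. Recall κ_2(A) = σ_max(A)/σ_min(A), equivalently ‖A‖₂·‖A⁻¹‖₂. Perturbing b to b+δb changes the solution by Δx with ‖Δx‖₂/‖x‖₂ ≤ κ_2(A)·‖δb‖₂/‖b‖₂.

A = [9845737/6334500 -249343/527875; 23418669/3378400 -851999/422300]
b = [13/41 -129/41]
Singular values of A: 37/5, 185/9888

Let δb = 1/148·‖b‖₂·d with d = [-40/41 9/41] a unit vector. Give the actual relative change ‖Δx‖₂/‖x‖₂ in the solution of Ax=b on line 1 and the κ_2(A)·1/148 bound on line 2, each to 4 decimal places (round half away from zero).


σ_max = 37/5, σ_min = 185/9888
κ_2(A) = (37/5) / (185/9888) = 395.5200
κ_2(A)·‖δb‖/‖b‖ = 2.6724
solve Ax = b  →  x = [-15.3548 -51.1972]
2-norm of b is 3.1623; of x, 53.4502
with δb = [-0.0208 0.0047], A·Δx = δb → ‖Δx‖ = 1.1420
realised ‖Δx‖/‖x‖ = 0.0214
realised/bound (from unrounded values) ≈ 0.0080

0.0214
2.6724


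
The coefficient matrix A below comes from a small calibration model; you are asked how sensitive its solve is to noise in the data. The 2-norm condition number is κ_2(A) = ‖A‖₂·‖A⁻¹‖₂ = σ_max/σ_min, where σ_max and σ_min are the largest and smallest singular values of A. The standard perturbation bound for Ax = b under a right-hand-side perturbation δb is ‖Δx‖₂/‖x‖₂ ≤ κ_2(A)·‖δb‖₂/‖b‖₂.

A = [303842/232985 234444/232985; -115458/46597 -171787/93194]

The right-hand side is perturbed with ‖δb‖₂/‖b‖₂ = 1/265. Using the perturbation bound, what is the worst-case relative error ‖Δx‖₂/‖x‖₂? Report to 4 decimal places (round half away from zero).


AᵀA = [1472607976/187827025 1104364107/187827025; 1104364107/187827025 3313582321/751308100]; tr = 368160569/30052324, det = 60025/7513081
λ_max, λ_min = (368160569/30052324 ± √135513342314434161/903142177800976)/2 = 49/4, 4900/7513081
κ = σ_max/σ_min = (7/2)/(70/2741) = 137.0500
worst-case relative error ≤ 137.0500 × 1/265 = 0.5172

0.5172


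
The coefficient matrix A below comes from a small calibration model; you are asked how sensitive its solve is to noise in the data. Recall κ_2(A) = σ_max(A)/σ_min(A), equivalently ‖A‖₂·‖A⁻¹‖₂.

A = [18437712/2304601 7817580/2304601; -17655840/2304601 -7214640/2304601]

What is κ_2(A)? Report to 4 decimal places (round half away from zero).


AᵀA = [774884553984/6315321961 322852340160/6315321961; 322852340160/6315321961 134560746000/6315321961]; tr = 5381333136/37368769, det = 33177600/37368769
solving λ² − 5381333136/37368769·λ + 33177600/37368769 = 0 gives λ = 144, 230400/37368769
κ = σ_max/σ_min = 12/(480/6113) = 152.8250

152.8250


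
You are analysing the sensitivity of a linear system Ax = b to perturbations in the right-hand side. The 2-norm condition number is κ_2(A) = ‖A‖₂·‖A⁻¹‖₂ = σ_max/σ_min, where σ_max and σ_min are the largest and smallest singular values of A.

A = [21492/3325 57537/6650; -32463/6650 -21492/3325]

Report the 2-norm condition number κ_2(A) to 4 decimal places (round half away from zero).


AᵀA = [4642353/70756 1547424/17689; 1547424/17689 8253009/70756]; tr = 6447681/35378, det = 59049/283024
char-poly roots: 729/4 and 81/70756
σ_max=√(729/4)=(27/2), σ_min=√(81/70756)=(9/266) → κ = 399.0000

399.0000


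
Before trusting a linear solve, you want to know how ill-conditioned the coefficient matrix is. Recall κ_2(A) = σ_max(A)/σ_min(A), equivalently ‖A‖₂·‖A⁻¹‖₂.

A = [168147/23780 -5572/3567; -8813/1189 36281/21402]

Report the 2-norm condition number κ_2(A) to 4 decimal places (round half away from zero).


form AᵀA = [70560049/672400 -3572051/151290; -3572051/151290 2894185/544644] with trace 3572149/32400 and determinant 2401/14400
char-poly roots: 441/4 and 49/32400
σ_max=√(441/4)=(21/2), σ_min=√(49/32400)=(7/180) → κ = 270.0000

270.0000


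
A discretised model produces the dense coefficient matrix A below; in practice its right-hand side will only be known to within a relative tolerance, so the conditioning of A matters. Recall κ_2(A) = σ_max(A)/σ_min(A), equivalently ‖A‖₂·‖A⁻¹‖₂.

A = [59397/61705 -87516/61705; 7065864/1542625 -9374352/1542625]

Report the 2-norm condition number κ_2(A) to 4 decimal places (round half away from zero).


AᵀA = [31012157241/1415640625 -41336563788/1415640625; -41336563788/1415640625 55125152784/1415640625]; tr = 3445492401/56625625, det = 592240896/1415640625
eigenvalues of AᵀA: λ = (tr ± √(tr²−4·det))/2 = 1521/25, 389376/56625625
so κ_2 = √((1521/25) / (389376/56625625)) = 94.0625

94.0625


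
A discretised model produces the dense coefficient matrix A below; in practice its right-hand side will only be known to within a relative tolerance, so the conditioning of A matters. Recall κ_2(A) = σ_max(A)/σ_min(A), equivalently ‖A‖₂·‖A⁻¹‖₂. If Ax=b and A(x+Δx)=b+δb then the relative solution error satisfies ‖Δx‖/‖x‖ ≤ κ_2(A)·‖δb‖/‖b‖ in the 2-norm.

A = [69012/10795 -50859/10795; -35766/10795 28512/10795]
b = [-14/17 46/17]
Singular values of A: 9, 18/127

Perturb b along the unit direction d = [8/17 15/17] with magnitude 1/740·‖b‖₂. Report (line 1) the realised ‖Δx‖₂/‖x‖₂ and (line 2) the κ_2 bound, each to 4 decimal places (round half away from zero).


σ_max = 9, σ_min = 18/127
condition number: 9 ÷ (18/127) = 63.5000
κ_2(A)·‖δb‖/‖b‖ = 0.0858
solve Ax = b  →  x = [8.2889 11.4222]
2-norm of b is 2.8284; of x, 14.1129
with δb = [0.0018 0.0034], A·Δx = δb → ‖Δx‖ = 0.0270
dividing the unrounded norms, ‖Δx‖/‖x‖ = 0.0019
tightness: 0.0019 against a bound of 0.0858 (unrounded ratio ≈ 0.0223)

0.0019
0.0858


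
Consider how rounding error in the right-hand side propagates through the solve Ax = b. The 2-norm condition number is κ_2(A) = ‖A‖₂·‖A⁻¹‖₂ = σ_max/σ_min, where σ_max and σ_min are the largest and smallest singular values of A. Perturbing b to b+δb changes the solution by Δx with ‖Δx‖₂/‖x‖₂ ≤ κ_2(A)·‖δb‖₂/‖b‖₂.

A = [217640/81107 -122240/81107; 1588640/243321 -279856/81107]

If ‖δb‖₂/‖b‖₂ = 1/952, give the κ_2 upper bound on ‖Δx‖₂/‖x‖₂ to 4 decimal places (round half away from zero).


0.1157

AᵀA = [17456104000/350326089 -3102978560/116775363; -3102978560/116775363 551846144/38925121]; tr = 77587264/1212201, det = 409600/1212201
λ_max, λ_min = (77587264/1212201 ± √6017797464887296/1469431264401)/2 = 64, 6400/1212201
κ_2(A) = √(λ_max/λ_min) = √(64 / (6400/1212201)) = 110.1000
bound on ‖Δx‖/‖x‖: κ·ε = 110.1000·1/952 = 0.1157


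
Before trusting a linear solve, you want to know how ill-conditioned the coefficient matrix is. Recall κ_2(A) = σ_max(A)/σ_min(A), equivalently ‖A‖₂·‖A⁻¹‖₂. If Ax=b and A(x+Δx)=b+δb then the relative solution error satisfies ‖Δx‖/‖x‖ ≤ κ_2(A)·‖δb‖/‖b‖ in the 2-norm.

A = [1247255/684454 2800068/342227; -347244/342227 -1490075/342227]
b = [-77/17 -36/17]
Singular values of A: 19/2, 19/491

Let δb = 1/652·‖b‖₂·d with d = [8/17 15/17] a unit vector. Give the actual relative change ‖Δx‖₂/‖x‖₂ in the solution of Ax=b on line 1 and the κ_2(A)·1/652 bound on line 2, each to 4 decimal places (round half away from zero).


0.0019
0.3765

from the listed singular values, σ₁ = 19/2, σ_n = 19/491
κ = σ_max/σ_min = (19/2)/(19/491) = 245.5000
bound on ‖Δx‖/‖x‖: κ·ε = 245.5000·1/652 = 0.3765
solve Ax = b  →  x = [100.7779 -22.9987]
‖b‖₂ = 5.0000 and ‖x‖₂ = 103.3689
re-solving with b+δb shifts x by Δx of norm 0.1982
realised ‖Δx‖/‖x‖ = 0.0019
tightness: 0.0019 against a bound of 0.3765 (unrounded ratio ≈ 0.0051)


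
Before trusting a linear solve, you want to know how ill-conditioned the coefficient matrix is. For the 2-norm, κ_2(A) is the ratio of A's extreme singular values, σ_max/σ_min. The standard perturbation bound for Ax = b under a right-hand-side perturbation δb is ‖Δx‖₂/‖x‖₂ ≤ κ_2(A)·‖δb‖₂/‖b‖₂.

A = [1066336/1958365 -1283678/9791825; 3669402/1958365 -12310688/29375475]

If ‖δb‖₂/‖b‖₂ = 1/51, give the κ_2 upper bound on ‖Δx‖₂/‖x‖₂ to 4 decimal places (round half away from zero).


M = AᵀA = [584063340100/153407738929 -131411624960/153407738929; -131411624960/153407738929 266213603044/1380669650361]. tr(M)=3285415624/821338281, det(M)=250000/821338281
char-poly roots: 4 and 62500/821338281
so κ_2 = √(4 / (62500/821338281)) = 229.2720
κ_2(A)·‖δb‖/‖b‖ = 4.4955

4.4955


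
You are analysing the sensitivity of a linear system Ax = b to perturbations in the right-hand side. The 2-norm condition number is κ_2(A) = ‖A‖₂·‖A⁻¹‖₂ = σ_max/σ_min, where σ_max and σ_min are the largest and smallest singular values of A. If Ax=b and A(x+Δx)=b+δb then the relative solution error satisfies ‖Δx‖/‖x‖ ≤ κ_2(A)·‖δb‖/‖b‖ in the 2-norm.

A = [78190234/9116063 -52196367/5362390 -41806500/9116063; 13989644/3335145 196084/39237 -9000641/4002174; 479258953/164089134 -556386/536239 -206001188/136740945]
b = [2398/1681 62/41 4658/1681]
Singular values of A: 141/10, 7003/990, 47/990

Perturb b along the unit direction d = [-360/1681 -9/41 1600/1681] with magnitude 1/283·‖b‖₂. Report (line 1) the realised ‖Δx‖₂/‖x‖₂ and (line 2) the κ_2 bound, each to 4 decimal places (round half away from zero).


largest singular value 141/10, smallest 47/990
κ_2(A) = (141/10) / (47/990) = 297.0000
perturbation bound = 297.0000·1/283 = 1.0495
solve Ax = b  →  x = [20.0875 0.1069 37.0314]
‖b‖ = 3.4641, ‖x‖ = 42.1288
δb = ε·‖b‖·d = [-0.0026 -0.0027 0.0117]; solving A·Δx = δb gives ‖Δx‖ = 0.2578
relative error = 0.0061
so the bound overstates the realised error by a factor of ≈ 171.4779 (computed from the unrounded values)

0.0061
1.0495


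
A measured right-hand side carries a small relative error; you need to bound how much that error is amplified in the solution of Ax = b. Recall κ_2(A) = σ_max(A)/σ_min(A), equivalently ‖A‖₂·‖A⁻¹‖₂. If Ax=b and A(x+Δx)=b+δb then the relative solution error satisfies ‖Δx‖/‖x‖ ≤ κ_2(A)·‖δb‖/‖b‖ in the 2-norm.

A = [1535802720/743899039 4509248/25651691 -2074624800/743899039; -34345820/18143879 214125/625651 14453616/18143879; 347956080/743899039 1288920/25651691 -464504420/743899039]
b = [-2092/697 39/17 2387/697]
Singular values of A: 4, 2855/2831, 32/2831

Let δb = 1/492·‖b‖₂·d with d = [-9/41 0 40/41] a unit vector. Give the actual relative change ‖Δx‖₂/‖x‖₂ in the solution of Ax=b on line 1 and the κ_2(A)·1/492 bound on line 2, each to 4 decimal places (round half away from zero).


from the listed singular values, σ₁ = 4, σ_n = 32/2831
κ = σ_max/σ_min = 4/(32/2831) = 353.8750
worst-case relative error ≤ 353.8750 × 1/492 = 0.7193
solve Ax = b  →  x = [97.3793 327.0352 93.7779]
2-norm of b is 5.0990; of x, 353.8772
re-solving with b+δb shifts x by Δx of norm 0.9169
realised ‖Δx‖/‖x‖ = 0.0026
so the bound overstates the realised error by a factor of ≈ 277.6041 (computed from the unrounded values)

0.0026
0.7193


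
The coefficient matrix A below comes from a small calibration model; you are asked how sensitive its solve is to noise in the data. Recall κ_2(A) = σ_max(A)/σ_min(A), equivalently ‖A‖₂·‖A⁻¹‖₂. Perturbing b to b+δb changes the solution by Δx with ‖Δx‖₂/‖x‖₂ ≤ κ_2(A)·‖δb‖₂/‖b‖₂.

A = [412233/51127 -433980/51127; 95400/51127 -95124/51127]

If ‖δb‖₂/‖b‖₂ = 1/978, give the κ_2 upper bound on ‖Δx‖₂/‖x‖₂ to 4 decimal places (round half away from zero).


0.1759

form AᵀA = [106506369/1555009 -111823740/1555009; -111823740/1555009 117422496/1555009] with trace 266265/1849 and determinant 1296/1849
eigenvalues of AᵀA: λ = (tr ± √(tr²−4·det))/2 = 144, 9/1849
κ_2(A) = √(λ_max/λ_min) = √(144 / (9/1849)) = 172.0000
κ_2(A)·‖δb‖/‖b‖ = 0.1759
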